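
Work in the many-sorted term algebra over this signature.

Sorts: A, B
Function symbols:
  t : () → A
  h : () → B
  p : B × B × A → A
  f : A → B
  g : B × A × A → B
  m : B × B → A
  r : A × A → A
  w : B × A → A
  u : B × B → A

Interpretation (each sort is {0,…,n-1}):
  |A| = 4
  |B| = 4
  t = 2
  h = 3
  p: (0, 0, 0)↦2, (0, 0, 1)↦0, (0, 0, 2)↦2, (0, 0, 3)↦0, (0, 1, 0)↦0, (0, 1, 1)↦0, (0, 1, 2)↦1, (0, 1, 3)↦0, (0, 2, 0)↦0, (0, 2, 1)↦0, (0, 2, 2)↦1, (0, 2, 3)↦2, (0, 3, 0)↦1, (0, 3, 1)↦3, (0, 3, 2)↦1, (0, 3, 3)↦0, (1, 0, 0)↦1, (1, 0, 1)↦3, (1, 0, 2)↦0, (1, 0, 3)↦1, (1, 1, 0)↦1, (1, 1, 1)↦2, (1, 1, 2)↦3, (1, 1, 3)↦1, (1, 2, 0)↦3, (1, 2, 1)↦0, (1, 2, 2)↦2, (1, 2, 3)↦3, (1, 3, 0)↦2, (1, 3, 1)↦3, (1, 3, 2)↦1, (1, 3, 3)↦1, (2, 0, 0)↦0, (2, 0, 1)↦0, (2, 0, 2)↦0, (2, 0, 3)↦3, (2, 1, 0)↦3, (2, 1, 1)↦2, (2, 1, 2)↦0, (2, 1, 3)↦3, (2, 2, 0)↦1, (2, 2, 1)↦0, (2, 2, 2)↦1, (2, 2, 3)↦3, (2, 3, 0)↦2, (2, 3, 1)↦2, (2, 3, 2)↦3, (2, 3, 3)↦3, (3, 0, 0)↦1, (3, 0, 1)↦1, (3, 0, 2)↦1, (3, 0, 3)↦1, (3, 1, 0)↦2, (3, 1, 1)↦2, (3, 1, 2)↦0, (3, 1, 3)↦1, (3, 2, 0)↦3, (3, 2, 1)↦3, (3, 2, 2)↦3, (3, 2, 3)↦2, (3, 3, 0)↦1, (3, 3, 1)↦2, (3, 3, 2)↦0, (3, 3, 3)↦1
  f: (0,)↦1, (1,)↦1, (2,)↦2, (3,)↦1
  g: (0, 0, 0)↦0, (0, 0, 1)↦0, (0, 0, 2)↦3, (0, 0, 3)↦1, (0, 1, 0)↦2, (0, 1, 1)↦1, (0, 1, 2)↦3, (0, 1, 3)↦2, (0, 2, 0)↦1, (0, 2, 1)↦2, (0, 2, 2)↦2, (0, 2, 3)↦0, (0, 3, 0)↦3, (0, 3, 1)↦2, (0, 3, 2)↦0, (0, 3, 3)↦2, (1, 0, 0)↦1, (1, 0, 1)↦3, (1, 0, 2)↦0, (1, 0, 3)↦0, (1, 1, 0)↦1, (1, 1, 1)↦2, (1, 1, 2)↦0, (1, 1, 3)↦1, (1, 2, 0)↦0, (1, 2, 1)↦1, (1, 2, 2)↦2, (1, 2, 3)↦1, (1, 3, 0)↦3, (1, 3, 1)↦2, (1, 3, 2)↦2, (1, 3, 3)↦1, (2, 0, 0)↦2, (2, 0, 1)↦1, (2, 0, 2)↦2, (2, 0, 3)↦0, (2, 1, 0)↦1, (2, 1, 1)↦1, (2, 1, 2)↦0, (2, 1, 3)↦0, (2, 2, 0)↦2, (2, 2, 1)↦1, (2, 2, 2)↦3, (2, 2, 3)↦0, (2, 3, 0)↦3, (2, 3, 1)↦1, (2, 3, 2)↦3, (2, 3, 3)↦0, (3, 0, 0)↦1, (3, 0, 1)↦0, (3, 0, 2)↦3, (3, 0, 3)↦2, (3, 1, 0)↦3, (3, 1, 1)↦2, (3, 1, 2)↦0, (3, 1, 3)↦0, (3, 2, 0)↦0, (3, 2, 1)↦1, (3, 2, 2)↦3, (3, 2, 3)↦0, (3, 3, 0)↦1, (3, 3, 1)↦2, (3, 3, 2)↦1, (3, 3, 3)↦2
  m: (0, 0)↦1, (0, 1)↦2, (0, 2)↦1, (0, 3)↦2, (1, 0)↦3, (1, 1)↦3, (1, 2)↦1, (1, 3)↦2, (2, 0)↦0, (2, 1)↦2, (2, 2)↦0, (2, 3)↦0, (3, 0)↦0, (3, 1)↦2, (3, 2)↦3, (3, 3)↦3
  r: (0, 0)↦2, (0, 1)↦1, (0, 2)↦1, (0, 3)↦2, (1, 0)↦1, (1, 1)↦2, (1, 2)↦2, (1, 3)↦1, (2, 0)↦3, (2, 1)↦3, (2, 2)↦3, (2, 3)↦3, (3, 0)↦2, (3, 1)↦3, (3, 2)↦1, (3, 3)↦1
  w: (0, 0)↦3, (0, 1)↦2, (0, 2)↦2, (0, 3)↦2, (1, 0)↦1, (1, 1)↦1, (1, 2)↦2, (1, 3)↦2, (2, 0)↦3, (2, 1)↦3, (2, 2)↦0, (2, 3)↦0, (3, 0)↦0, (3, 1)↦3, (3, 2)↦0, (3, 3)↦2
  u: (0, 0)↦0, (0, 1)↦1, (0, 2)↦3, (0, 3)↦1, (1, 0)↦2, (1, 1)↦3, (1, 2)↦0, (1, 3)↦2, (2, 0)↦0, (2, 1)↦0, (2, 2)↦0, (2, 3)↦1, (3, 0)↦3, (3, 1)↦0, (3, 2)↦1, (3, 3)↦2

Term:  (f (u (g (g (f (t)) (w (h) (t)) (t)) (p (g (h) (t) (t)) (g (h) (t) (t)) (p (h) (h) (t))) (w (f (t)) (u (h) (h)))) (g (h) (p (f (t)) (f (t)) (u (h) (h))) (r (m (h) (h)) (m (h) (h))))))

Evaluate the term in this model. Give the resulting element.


  t = 2
  (f (t)) = f(2,) = 2
  h = 3
  t = 2
  (w (h) (t)) = w(3, 2) = 0
  t = 2
  (g (f (t)) (w (h) (t)) (t)) = g(2, 0, 2) = 2
  h = 3
  t = 2
  t = 2
  (g (h) (t) (t)) = g(3, 2, 2) = 3
  h = 3
  t = 2
  t = 2
  (g (h) (t) (t)) = g(3, 2, 2) = 3
  h = 3
  h = 3
  t = 2
  (p (h) (h) (t)) = p(3, 3, 2) = 0
  (p (g (h) (t) (t)) (g (h) (t) (t)) (p (h) (h) (t))) = p(3, 3, 0) = 1
  t = 2
  (f (t)) = f(2,) = 2
  h = 3
  h = 3
  (u (h) (h)) = u(3, 3) = 2
  (w (f (t)) (u (h) (h))) = w(2, 2) = 0
  (g (g (f (t)) (w (h) (t)) (t)) (p (g (h) (t) (t)) (g (h) (t) (t)) (p (h) (h) (t))) (w (f (t)) (u (h) (h)))) = g(2, 1, 0) = 1
  h = 3
  t = 2
  (f (t)) = f(2,) = 2
  t = 2
  (f (t)) = f(2,) = 2
  h = 3
  h = 3
  (u (h) (h)) = u(3, 3) = 2
  (p (f (t)) (f (t)) (u (h) (h))) = p(2, 2, 2) = 1
  h = 3
  h = 3
  (m (h) (h)) = m(3, 3) = 3
  h = 3
  h = 3
  (m (h) (h)) = m(3, 3) = 3
  (r (m (h) (h)) (m (h) (h))) = r(3, 3) = 1
  (g (h) (p (f (t)) (f (t)) (u (h) (h))) (r (m (h) (h)) (m (h) (h)))) = g(3, 1, 1) = 2
  (u (g (g (f (t)) (w (h) (t)) (t)) (p (g (h) (t) (t)) (g (h) (t) (t)) (p (h) (h) (t))) (w (f (t)) (u (h) (h)))) (g (h) (p (f (t)) (f (t)) (u (h) (h))) (r (m (h) (h)) (m (h) (h))))) = u(1, 2) = 0
  (f (u (g (g (f (t)) (w (h) (t)) (t)) (p (g (h) (t) (t)) (g (h) (t) (t)) (p (h) (h) (t))) (w (f (t)) (u (h) (h)))) (g (h) (p (f (t)) (f (t)) (u (h) (h))) (r (m (h) (h)) (m (h) (h)))))) = f(0,) = 1

value = 1


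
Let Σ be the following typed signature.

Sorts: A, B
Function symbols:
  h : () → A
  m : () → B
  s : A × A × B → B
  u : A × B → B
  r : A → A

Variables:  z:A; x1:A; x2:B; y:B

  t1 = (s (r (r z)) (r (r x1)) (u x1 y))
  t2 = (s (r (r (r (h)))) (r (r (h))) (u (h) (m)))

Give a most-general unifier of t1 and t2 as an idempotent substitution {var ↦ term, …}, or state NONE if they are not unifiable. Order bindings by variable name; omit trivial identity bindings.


{x1 ↦ (h), y ↦ (m), z ↦ (r (h))}


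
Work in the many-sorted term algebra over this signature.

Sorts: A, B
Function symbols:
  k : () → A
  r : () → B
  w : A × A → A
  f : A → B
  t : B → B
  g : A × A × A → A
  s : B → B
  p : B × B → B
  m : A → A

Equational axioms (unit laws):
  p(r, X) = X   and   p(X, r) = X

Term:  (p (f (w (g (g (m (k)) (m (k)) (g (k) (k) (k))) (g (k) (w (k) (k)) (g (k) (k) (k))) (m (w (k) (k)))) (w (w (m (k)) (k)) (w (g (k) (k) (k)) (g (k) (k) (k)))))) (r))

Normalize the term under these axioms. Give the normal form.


normal form = (f (w (g (g (m (k)) (m (k)) (g (k) (k) (k))) (g (k) (w (k) (k)) (g (k) (k) (k))) (m (w (k) (k)))) (w (w (m (k)) (k)) (w (g (k) (k) (k)) (g (k) (k) (k))))))

1. (p (f (w (g (g (m (k)) (m (k)) (g (k) (k) (k))) (g (k) (w (k) (k)) (g (k) (k) (k))) (m (w (k) (k)))) (w (w (m (k)) (k)) (w (g (k) (k) (k)) (g (k) (k) (k)))))) (r))  →  (f (w (g (g (m (k)) (m (k)) (g (k) (k) (k))) (g (k) (w (k) (k)) (g (k) (k) (k))) (m (w (k) (k)))) (w (w (m (k)) (k)) (w (g (k) (k) (k)) (g (k) (k) (k))))))


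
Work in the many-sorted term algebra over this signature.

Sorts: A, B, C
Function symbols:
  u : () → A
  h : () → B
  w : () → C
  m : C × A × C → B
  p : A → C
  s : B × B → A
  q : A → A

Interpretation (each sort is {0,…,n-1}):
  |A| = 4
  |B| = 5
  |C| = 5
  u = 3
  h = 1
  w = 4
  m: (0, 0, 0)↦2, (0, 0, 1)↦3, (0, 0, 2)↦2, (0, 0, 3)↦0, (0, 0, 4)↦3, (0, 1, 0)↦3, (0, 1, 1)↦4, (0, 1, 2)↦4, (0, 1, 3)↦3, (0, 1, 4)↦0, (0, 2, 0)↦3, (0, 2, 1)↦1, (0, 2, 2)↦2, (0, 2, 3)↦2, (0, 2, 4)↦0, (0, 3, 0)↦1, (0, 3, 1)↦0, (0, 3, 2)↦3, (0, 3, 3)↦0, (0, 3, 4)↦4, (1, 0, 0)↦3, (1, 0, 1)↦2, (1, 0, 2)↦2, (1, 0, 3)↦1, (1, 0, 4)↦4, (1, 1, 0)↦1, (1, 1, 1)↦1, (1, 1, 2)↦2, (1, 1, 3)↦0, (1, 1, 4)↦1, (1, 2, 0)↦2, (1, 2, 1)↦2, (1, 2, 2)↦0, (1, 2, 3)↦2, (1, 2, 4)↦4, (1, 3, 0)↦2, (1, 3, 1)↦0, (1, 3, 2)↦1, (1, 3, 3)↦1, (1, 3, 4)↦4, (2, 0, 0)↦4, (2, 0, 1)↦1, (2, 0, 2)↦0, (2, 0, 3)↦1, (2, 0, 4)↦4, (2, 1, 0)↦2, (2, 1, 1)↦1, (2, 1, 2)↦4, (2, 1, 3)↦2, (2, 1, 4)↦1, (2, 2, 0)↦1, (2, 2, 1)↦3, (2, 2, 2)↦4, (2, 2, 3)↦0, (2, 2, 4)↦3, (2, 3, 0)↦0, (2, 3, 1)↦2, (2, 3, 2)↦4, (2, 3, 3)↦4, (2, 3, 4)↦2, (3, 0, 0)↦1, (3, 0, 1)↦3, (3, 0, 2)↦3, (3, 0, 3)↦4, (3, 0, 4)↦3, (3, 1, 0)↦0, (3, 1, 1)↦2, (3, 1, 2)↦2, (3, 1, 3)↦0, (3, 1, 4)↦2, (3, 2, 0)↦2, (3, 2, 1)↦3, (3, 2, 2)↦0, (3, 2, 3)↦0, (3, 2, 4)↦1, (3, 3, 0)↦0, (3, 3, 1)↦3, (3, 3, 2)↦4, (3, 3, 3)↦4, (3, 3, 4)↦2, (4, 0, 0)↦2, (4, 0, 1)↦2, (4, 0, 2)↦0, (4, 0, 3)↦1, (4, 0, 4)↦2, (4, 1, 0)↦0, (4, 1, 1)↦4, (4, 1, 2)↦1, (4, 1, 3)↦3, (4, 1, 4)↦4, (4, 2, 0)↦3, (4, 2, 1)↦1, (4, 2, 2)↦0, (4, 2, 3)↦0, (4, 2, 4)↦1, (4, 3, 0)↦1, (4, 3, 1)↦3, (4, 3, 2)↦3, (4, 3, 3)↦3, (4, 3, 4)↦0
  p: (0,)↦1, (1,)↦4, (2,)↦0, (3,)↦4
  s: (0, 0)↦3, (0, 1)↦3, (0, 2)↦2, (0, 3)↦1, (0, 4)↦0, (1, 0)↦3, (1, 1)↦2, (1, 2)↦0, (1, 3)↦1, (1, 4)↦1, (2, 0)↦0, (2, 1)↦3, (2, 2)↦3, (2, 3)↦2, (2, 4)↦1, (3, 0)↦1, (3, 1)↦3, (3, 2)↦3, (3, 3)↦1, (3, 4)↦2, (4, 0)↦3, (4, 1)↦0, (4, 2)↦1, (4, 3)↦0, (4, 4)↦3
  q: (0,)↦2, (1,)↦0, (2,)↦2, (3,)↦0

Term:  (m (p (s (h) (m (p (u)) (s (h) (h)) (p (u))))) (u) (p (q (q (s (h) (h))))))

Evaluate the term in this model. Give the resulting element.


  h = 1
  u = 3
  (p (u)) = p(3,) = 4
  h = 1
  h = 1
  (s (h) (h)) = s(1, 1) = 2
  u = 3
  (p (u)) = p(3,) = 4
  (m (p (u)) (s (h) (h)) (p (u))) = m(4, 2, 4) = 1
  (s (h) (m (p (u)) (s (h) (h)) (p (u)))) = s(1, 1) = 2
  (p (s (h) (m (p (u)) (s (h) (h)) (p (u))))) = p(2,) = 0
  u = 3
  h = 1
  h = 1
  (s (h) (h)) = s(1, 1) = 2
  (q (s (h) (h))) = q(2,) = 2
  (q (q (s (h) (h)))) = q(2,) = 2
  (p (q (q (s (h) (h))))) = p(2,) = 0
  (m (p (s (h) (m (p (u)) (s (h) (h)) (p (u))))) (u) (p (q (q (s (h) (h)))))) = m(0, 3, 0) = 1

value = 1


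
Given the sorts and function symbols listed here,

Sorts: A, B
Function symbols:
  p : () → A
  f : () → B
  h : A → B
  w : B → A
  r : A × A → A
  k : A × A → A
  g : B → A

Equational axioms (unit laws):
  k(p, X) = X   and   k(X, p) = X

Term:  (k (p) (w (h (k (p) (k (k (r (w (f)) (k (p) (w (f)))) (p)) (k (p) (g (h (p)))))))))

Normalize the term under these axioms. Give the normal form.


1. (k (p) (w (h (k (p) (k (k (r (w (f)) (k (p) (w (f)))) (p)) (k (p) (g (h (p)))))))))  →  (w (h (k (p) (k (k (r (w (f)) (k (p) (w (f)))) (p)) (k (p) (g (h (p))))))))
2. (w (h (k (p) (k (k (r (w (f)) (k (p) (w (f)))) (p)) (k (p) (g (h (p))))))))  →  (w (h (k (k (r (w (f)) (k (p) (w (f)))) (p)) (k (p) (g (h (p)))))))
3. (w (h (k (k (r (w (f)) (k (p) (w (f)))) (p)) (k (p) (g (h (p)))))))  →  (w (h (k (r (w (f)) (k (p) (w (f)))) (k (p) (g (h (p)))))))
4. (w (h (k (r (w (f)) (k (p) (w (f)))) (k (p) (g (h (p)))))))  →  (w (h (k (r (w (f)) (w (f))) (k (p) (g (h (p)))))))
5. (w (h (k (r (w (f)) (w (f))) (k (p) (g (h (p)))))))  →  (w (h (k (r (w (f)) (w (f))) (g (h (p))))))

normal form = (w (h (k (r (w (f)) (w (f))) (g (h (p))))))


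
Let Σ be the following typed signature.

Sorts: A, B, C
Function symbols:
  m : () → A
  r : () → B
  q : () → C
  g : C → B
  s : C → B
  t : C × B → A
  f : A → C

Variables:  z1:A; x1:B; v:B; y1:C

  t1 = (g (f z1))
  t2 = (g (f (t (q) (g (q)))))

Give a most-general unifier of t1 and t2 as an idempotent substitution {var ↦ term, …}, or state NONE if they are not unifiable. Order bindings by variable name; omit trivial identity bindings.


{z1 ↦ (t (q) (g (q)))}


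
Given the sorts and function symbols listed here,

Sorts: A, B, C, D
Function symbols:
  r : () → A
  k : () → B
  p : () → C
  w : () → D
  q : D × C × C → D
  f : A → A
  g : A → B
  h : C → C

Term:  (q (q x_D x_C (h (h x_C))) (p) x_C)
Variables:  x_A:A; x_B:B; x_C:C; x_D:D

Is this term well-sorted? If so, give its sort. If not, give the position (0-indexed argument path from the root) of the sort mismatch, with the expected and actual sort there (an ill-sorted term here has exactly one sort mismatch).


    x_D : D
    x_C : C
        x_C : C
      (h x_C) : C
    (h (h x_C)) : C
  (q x_D x_C (h (h x_C))) : D
  (p) : C
  x_C : C
(q (q x_D x_C (h (h x_C))) (p) x_C) : D

well-sorted; sort = D


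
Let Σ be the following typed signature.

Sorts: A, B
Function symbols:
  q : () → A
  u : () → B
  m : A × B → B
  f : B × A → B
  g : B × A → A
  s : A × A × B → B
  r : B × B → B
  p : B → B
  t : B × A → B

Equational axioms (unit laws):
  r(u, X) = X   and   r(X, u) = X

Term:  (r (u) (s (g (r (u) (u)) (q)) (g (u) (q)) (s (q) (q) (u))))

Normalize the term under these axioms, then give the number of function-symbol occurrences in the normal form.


size = 11

1. (r (u) (s (g (r (u) (u)) (q)) (g (u) (q)) (s (q) (q) (u))))  →  (s (g (r (u) (u)) (q)) (g (u) (q)) (s (q) (q) (u)))
2. (s (g (r (u) (u)) (q)) (g (u) (q)) (s (q) (q) (u)))  →  (s (g (u) (q)) (g (u) (q)) (s (q) (q) (u)))
normal form: (s (g (u) (q)) (g (u) (q)) (s (q) (q) (u)))


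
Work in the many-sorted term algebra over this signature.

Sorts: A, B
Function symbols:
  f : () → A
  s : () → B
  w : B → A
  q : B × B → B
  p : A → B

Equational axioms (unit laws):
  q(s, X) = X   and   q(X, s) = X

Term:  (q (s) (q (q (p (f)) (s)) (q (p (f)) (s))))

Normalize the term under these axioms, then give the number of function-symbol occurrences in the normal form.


size = 5

1. (q (s) (q (q (p (f)) (s)) (q (p (f)) (s))))  →  (q (q (p (f)) (s)) (q (p (f)) (s)))
2. (q (q (p (f)) (s)) (q (p (f)) (s)))  →  (q (p (f)) (q (p (f)) (s)))
3. (q (p (f)) (q (p (f)) (s)))  →  (q (p (f)) (p (f)))
normal form: (q (p (f)) (p (f)))


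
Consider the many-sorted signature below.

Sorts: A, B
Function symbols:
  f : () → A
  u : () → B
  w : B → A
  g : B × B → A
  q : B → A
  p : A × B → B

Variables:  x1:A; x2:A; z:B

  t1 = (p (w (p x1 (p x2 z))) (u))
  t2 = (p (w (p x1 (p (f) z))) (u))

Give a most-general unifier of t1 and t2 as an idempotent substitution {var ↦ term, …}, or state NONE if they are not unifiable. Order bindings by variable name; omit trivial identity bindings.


{x2 ↦ (f)}


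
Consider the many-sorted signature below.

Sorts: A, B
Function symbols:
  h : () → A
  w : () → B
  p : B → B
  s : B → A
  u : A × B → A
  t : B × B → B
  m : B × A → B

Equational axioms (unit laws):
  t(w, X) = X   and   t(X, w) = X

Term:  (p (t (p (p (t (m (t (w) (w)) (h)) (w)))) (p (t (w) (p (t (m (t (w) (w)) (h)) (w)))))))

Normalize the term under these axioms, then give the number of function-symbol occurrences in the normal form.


1. (p (t (p (p (t (m (t (w) (w)) (h)) (w)))) (p (t (w) (p (t (m (t (w) (w)) (h)) (w)))))))  →  (p (t (p (p (m (t (w) (w)) (h)))) (p (t (w) (p (t (m (t (w) (w)) (h)) (w)))))))
2. (p (t (p (p (m (t (w) (w)) (h)))) (p (t (w) (p (t (m (t (w) (w)) (h)) (w)))))))  →  (p (t (p (p (m (w) (h)))) (p (t (w) (p (t (m (t (w) (w)) (h)) (w)))))))
3. (p (t (p (p (m (w) (h)))) (p (t (w) (p (t (m (t (w) (w)) (h)) (w)))))))  →  (p (t (p (p (m (w) (h)))) (p (p (t (m (t (w) (w)) (h)) (w))))))
4. (p (t (p (p (m (w) (h)))) (p (p (t (m (t (w) (w)) (h)) (w))))))  →  (p (t (p (p (m (w) (h)))) (p (p (m (t (w) (w)) (h))))))
5. (p (t (p (p (m (w) (h)))) (p (p (m (t (w) (w)) (h))))))  →  (p (t (p (p (m (w) (h)))) (p (p (m (w) (h))))))
normal form: (p (t (p (p (m (w) (h)))) (p (p (m (w) (h))))))

size = 12


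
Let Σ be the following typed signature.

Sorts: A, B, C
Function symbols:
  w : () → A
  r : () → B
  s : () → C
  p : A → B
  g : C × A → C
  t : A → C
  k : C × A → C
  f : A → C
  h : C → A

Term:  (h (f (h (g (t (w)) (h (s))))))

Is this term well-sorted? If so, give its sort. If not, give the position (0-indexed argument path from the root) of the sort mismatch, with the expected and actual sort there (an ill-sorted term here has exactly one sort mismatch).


          (w) : A
        (t (w)) : C
          (s) : C
        (h (s)) : A
      (g (t (w)) (h (s))) : C
    (h (g (t (w)) (h (s)))) : A
  (f (h (g (t (w)) (h (s))))) : C
(h (f (h (g (t (w)) (h (s)))))) : A

well-sorted; sort = A


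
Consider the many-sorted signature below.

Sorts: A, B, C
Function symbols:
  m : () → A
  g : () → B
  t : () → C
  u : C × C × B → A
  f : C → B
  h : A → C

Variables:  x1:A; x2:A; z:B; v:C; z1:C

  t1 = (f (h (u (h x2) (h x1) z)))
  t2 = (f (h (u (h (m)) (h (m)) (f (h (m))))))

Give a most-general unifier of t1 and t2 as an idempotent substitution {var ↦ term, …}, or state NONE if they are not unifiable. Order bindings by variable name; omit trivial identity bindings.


{x1 ↦ (m), x2 ↦ (m), z ↦ (f (h (m)))}


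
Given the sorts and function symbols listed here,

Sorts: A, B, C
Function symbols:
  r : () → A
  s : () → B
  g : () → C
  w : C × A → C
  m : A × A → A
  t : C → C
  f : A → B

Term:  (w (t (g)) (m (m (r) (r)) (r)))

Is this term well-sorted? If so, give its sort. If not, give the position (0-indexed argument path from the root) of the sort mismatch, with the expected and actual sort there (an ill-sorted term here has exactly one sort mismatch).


well-sorted; sort = C

    (g) : C
  (t (g)) : C
      (r) : A
      (r) : A
    (m (r) (r)) : A
    (r) : A
  (m (m (r) (r)) (r)) : A
(w (t (g)) (m (m (r) (r)) (r))) : C


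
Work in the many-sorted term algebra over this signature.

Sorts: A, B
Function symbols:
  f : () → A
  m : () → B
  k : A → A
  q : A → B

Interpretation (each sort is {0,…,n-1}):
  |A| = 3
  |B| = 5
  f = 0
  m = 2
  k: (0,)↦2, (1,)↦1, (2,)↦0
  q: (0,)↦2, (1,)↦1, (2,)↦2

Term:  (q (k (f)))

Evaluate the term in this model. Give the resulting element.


value = 2

  f = 0
  (k (f)) = k(0,) = 2
  (q (k (f))) = q(2,) = 2


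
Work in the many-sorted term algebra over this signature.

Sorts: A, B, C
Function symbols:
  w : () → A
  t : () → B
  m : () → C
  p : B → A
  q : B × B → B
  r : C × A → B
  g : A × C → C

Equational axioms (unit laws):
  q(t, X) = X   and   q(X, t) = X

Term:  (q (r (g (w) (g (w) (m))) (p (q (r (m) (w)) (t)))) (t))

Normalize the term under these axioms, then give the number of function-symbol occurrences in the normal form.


1. (q (r (g (w) (g (w) (m))) (p (q (r (m) (w)) (t)))) (t))  →  (r (g (w) (g (w) (m))) (p (q (r (m) (w)) (t))))
2. (r (g (w) (g (w) (m))) (p (q (r (m) (w)) (t))))  →  (r (g (w) (g (w) (m))) (p (r (m) (w))))
normal form: (r (g (w) (g (w) (m))) (p (r (m) (w))))

size = 10


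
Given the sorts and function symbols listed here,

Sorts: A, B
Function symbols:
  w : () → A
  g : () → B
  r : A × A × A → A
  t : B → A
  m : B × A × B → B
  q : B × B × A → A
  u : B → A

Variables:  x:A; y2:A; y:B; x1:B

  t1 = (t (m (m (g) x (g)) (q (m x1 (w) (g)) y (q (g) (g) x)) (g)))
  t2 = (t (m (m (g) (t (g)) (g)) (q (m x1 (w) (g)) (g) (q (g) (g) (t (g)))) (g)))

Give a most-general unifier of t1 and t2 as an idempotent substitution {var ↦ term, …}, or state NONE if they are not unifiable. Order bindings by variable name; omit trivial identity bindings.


{x ↦ (t (g)), y ↦ (g)}


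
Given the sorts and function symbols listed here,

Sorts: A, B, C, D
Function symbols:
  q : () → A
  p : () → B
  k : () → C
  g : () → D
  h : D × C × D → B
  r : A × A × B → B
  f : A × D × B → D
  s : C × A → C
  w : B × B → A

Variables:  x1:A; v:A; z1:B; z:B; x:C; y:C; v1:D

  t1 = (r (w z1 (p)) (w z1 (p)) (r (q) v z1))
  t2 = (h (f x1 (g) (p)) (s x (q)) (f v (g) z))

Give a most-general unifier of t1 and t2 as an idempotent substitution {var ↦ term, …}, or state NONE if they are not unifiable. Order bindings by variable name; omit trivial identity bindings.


head clash or occurs-check failure — not unifiable

NONE (not unifiable)


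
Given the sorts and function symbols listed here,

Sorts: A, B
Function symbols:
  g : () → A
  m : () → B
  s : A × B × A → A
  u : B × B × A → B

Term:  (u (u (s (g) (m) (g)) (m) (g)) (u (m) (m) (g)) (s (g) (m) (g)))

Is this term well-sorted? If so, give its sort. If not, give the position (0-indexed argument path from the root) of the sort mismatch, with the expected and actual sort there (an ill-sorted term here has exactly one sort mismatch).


ill-sorted at position [0, 0]: expected B, got A

      (g) : A
      (m) : B
      (g) : A
    (s (g) (m) (g)) : A
    (m) : B
    (g) : A
  (u (s (g) (m) (g)) (m) (g)) : ✗ arg 0 at [0, 0] has sort A, expected B
    (m) : B
    (m) : B
    (g) : A
  (u (m) (m) (g)) : B
    (g) : A
    (m) : B
    (g) : A
  (s (g) (m) (g)) : A


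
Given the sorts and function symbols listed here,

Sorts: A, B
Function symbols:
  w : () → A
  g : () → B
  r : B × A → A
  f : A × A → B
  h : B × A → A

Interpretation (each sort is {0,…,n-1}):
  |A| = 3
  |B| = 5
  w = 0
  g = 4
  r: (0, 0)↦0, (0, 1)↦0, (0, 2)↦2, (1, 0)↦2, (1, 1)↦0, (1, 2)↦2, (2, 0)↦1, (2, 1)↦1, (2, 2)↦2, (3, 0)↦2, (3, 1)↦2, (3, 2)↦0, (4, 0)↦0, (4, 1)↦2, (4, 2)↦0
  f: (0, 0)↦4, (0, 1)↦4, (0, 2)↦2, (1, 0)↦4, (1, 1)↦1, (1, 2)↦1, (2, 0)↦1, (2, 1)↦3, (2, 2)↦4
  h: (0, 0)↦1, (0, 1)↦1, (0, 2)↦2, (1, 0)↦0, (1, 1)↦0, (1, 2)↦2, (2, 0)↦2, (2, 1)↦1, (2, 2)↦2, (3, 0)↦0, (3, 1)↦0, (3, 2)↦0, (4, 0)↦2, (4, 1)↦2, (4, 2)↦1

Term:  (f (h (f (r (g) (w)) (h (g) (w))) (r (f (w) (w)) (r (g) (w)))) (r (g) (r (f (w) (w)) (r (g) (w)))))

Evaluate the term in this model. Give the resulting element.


value = 1

  g = 4
  w = 0
  (r (g) (w)) = r(4, 0) = 0
  g = 4
  w = 0
  (h (g) (w)) = h(4, 0) = 2
  (f (r (g) (w)) (h (g) (w))) = f(0, 2) = 2
  w = 0
  w = 0
  (f (w) (w)) = f(0, 0) = 4
  g = 4
  w = 0
  (r (g) (w)) = r(4, 0) = 0
  (r (f (w) (w)) (r (g) (w))) = r(4, 0) = 0
  (h (f (r (g) (w)) (h (g) (w))) (r (f (w) (w)) (r (g) (w)))) = h(2, 0) = 2
  g = 4
  w = 0
  w = 0
  (f (w) (w)) = f(0, 0) = 4
  g = 4
  w = 0
  (r (g) (w)) = r(4, 0) = 0
  (r (f (w) (w)) (r (g) (w))) = r(4, 0) = 0
  (r (g) (r (f (w) (w)) (r (g) (w)))) = r(4, 0) = 0
  (f (h (f (r (g) (w)) (h (g) (w))) (r (f (w) (w)) (r (g) (w)))) (r (g) (r (f (w) (w)) (r (g) (w))))) = f(2, 0) = 1


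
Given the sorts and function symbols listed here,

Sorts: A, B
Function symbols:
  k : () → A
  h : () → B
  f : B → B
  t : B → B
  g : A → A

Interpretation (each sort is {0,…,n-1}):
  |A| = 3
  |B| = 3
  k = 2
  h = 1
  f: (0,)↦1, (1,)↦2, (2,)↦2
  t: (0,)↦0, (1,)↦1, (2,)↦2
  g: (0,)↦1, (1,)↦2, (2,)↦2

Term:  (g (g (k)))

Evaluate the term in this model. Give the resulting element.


value = 2

  k = 2
  (g (k)) = g(2,) = 2
  (g (g (k))) = g(2,) = 2


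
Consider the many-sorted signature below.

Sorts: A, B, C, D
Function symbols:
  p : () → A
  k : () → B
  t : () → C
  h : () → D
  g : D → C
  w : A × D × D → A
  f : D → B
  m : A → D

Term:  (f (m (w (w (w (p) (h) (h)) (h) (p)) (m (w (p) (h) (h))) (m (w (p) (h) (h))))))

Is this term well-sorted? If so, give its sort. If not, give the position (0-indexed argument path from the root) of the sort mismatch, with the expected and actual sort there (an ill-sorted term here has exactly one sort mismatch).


          (p) : A
          (h) : D
          (h) : D
        (w (p) (h) (h)) : A
        (h) : D
        (p) : A
      (w (w (p) (h) (h)) (h) (p)) : ✗ arg 2 at [0, 0, 0, 2] has sort A, expected D
          (p) : A
          (h) : D
          (h) : D
        (w (p) (h) (h)) : A
      (m (w (p) (h) (h))) : D
          (p) : A
          (h) : D
          (h) : D
        (w (p) (h) (h)) : A
      (m (w (p) (h) (h))) : D

ill-sorted at position [0, 0, 0, 2]: expected D, got A


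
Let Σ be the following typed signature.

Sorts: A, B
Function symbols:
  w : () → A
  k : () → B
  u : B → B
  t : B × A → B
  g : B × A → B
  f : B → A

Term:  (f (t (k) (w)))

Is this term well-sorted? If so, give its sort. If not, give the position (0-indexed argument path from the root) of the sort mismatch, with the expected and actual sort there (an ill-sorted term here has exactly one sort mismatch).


well-sorted; sort = A

    (k) : B
    (w) : A
  (t (k) (w)) : B
(f (t (k) (w))) : A


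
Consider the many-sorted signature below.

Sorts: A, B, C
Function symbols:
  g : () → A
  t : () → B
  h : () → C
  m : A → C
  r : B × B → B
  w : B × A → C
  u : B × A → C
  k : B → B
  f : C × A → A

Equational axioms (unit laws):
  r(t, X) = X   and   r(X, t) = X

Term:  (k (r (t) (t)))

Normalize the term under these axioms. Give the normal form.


1. (k (r (t) (t)))  →  (k (t))

normal form = (k (t))


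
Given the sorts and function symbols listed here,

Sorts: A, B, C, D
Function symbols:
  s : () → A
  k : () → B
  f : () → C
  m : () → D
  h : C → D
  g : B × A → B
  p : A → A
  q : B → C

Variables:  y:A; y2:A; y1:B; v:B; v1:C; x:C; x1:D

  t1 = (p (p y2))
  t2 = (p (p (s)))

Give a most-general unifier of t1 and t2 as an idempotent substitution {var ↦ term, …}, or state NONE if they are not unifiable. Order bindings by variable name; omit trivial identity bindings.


{y2 ↦ (s)}


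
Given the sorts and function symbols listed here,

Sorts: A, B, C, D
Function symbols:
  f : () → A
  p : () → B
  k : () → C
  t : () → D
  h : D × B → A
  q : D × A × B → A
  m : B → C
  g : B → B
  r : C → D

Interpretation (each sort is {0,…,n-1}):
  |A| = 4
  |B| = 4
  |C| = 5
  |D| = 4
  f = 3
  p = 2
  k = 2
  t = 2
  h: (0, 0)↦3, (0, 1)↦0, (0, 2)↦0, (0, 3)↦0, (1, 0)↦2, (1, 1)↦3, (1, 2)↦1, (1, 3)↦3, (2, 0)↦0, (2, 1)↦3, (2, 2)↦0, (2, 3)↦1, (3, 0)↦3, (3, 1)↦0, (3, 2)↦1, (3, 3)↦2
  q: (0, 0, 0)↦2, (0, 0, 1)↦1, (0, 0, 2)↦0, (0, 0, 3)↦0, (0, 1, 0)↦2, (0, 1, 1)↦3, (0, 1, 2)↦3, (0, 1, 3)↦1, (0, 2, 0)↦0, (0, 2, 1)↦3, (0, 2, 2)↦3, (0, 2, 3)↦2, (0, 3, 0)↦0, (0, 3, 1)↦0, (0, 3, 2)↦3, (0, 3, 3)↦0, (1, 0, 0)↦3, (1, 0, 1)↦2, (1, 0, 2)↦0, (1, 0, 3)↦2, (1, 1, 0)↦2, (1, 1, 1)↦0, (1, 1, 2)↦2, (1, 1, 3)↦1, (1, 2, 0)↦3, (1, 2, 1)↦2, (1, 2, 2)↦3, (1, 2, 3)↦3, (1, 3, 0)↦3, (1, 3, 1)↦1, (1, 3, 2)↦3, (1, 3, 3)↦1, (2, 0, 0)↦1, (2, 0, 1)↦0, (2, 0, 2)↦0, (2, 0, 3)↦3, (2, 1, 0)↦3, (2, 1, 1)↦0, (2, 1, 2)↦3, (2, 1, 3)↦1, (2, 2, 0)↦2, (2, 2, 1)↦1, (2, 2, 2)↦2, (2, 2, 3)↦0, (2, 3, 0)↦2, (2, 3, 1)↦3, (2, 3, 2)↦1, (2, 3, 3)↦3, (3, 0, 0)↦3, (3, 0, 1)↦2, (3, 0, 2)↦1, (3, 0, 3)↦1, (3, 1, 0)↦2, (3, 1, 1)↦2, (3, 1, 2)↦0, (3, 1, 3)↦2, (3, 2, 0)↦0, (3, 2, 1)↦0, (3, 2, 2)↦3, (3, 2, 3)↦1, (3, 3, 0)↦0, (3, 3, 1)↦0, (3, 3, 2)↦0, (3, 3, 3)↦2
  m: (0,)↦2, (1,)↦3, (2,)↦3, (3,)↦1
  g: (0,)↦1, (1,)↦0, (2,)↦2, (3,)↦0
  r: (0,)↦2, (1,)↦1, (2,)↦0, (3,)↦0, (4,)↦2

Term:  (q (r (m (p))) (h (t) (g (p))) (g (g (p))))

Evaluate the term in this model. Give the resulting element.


  p = 2
  (m (p)) = m(2,) = 3
  (r (m (p))) = r(3,) = 0
  t = 2
  p = 2
  (g (p)) = g(2,) = 2
  (h (t) (g (p))) = h(2, 2) = 0
  p = 2
  (g (p)) = g(2,) = 2
  (g (g (p))) = g(2,) = 2
  (q (r (m (p))) (h (t) (g (p))) (g (g (p)))) = q(0, 0, 2) = 0

value = 0


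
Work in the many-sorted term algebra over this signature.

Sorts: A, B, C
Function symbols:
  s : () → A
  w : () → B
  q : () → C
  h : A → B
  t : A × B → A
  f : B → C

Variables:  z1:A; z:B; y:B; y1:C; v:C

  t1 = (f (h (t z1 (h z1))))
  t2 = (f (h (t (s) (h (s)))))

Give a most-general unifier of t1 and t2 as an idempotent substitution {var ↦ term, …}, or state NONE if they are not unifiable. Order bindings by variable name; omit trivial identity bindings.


{z1 ↦ (s)}


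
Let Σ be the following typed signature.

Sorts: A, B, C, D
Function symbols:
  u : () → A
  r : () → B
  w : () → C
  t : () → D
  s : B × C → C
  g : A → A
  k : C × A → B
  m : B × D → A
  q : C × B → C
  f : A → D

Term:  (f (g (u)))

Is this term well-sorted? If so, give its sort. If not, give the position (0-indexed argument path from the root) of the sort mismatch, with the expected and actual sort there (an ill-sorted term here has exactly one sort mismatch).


well-sorted; sort = D

    (u) : A
  (g (u)) : A
(f (g (u))) : D


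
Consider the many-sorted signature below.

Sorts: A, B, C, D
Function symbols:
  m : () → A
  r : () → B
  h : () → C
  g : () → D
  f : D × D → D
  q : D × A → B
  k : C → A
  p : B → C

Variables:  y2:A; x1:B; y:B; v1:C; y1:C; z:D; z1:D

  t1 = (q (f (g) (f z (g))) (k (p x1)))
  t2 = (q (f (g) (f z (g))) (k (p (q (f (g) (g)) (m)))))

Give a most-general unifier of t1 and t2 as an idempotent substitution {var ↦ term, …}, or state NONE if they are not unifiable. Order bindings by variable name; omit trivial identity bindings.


{x1 ↦ (q (f (g) (g)) (m))}


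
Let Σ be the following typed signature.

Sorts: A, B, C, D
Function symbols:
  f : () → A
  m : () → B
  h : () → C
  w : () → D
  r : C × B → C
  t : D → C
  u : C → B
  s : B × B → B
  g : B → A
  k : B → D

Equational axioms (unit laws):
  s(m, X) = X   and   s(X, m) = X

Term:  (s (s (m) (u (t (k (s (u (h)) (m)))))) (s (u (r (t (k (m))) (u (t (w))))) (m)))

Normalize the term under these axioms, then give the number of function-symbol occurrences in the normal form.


1. (s (s (m) (u (t (k (s (u (h)) (m)))))) (s (u (r (t (k (m))) (u (t (w))))) (m)))  →  (s (u (t (k (s (u (h)) (m))))) (s (u (r (t (k (m))) (u (t (w))))) (m)))
2. (s (u (t (k (s (u (h)) (m))))) (s (u (r (t (k (m))) (u (t (w))))) (m)))  →  (s (u (t (k (u (h))))) (s (u (r (t (k (m))) (u (t (w))))) (m)))
3. (s (u (t (k (u (h))))) (s (u (r (t (k (m))) (u (t (w))))) (m)))  →  (s (u (t (k (u (h))))) (u (r (t (k (m))) (u (t (w))))))
normal form: (s (u (t (k (u (h))))) (u (r (t (k (m))) (u (t (w))))))

size = 14


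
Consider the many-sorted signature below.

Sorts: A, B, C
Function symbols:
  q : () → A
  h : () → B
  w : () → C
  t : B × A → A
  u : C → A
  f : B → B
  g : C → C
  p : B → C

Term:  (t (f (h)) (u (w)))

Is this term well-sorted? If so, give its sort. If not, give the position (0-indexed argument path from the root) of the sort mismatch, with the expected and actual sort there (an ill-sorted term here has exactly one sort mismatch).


    (h) : B
  (f (h)) : B
    (w) : C
  (u (w)) : A
(t (f (h)) (u (w))) : A

well-sorted; sort = A


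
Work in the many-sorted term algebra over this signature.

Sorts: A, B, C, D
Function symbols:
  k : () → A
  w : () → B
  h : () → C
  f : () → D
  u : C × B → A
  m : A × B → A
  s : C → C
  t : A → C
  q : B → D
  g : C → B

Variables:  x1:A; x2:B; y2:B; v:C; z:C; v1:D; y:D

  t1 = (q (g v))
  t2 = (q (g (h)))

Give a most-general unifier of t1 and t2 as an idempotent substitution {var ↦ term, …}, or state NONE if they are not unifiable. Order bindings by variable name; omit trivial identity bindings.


{v ↦ (h)}


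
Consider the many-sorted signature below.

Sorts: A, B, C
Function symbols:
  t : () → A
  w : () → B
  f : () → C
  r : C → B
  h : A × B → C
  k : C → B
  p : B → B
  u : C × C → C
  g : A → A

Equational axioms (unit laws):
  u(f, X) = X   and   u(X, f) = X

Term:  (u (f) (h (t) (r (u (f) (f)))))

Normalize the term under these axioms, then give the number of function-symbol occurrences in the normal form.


1. (u (f) (h (t) (r (u (f) (f)))))  →  (h (t) (r (u (f) (f))))
2. (h (t) (r (u (f) (f))))  →  (h (t) (r (f)))
normal form: (h (t) (r (f)))

size = 4


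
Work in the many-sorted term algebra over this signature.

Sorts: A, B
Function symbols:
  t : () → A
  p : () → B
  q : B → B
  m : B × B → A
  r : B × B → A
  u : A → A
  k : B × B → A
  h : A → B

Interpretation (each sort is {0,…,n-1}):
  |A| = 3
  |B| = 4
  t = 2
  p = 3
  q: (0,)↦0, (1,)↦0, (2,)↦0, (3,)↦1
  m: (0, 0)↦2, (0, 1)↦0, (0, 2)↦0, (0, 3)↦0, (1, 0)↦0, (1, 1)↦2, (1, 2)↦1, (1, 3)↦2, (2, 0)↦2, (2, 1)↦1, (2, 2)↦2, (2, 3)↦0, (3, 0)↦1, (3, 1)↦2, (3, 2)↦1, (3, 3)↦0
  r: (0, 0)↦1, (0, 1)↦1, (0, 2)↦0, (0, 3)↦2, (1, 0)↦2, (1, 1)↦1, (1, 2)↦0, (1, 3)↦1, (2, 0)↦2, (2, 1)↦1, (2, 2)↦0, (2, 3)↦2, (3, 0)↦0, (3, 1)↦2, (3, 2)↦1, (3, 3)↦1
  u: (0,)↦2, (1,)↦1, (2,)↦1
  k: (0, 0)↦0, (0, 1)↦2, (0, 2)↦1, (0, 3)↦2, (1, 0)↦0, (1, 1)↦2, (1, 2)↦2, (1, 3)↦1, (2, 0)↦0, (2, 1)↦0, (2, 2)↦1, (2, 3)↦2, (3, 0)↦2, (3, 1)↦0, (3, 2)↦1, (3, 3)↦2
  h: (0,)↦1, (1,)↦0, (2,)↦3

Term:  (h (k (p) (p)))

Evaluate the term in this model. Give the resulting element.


value = 3

  p = 3
  p = 3
  (k (p) (p)) = k(3, 3) = 2
  (h (k (p) (p))) = h(2,) = 3


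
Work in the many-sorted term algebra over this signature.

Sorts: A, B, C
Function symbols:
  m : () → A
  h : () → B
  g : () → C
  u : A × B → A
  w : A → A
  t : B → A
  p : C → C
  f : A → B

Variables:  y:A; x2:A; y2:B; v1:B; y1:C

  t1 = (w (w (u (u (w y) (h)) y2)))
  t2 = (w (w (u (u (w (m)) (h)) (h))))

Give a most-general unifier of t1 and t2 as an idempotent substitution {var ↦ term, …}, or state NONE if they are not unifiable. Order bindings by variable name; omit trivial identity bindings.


{y ↦ (m), y2 ↦ (h)}


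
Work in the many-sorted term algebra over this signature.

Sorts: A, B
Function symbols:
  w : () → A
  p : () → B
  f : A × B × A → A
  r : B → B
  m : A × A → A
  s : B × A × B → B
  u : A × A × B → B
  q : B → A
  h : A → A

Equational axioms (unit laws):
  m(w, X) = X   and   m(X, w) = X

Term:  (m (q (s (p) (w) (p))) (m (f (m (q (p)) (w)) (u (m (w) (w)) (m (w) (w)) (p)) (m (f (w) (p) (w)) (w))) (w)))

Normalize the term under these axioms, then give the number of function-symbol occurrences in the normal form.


size = 17

1. (m (q (s (p) (w) (p))) (m (f (m (q (p)) (w)) (u (m (w) (w)) (m (w) (w)) (p)) (m (f (w) (p) (w)) (w))) (w)))  →  (m (q (s (p) (w) (p))) (f (m (q (p)) (w)) (u (m (w) (w)) (m (w) (w)) (p)) (m (f (w) (p) (w)) (w))))
2. (m (q (s (p) (w) (p))) (f (m (q (p)) (w)) (u (m (w) (w)) (m (w) (w)) (p)) (m (f (w) (p) (w)) (w))))  →  (m (q (s (p) (w) (p))) (f (q (p)) (u (m (w) (w)) (m (w) (w)) (p)) (m (f (w) (p) (w)) (w))))
3. (m (q (s (p) (w) (p))) (f (q (p)) (u (m (w) (w)) (m (w) (w)) (p)) (m (f (w) (p) (w)) (w))))  →  (m (q (s (p) (w) (p))) (f (q (p)) (u (w) (m (w) (w)) (p)) (m (f (w) (p) (w)) (w))))
4. (m (q (s (p) (w) (p))) (f (q (p)) (u (w) (m (w) (w)) (p)) (m (f (w) (p) (w)) (w))))  →  (m (q (s (p) (w) (p))) (f (q (p)) (u (w) (w) (p)) (m (f (w) (p) (w)) (w))))
5. (m (q (s (p) (w) (p))) (f (q (p)) (u (w) (w) (p)) (m (f (w) (p) (w)) (w))))  →  (m (q (s (p) (w) (p))) (f (q (p)) (u (w) (w) (p)) (f (w) (p) (w))))
normal form: (m (q (s (p) (w) (p))) (f (q (p)) (u (w) (w) (p)) (f (w) (p) (w))))


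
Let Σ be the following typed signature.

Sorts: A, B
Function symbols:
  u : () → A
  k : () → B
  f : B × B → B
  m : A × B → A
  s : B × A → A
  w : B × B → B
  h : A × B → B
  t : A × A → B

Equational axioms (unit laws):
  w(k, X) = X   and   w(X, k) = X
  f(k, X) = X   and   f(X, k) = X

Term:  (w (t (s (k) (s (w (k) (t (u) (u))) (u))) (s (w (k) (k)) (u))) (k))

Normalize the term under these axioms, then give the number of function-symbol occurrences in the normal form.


1. (w (t (s (k) (s (w (k) (t (u) (u))) (u))) (s (w (k) (k)) (u))) (k))  →  (t (s (k) (s (w (k) (t (u) (u))) (u))) (s (w (k) (k)) (u)))
2. (t (s (k) (s (w (k) (t (u) (u))) (u))) (s (w (k) (k)) (u)))  →  (t (s (k) (s (t (u) (u)) (u))) (s (w (k) (k)) (u)))
3. (t (s (k) (s (t (u) (u)) (u))) (s (w (k) (k)) (u)))  →  (t (s (k) (s (t (u) (u)) (u))) (s (k) (u)))
normal form: (t (s (k) (s (t (u) (u)) (u))) (s (k) (u)))

size = 11


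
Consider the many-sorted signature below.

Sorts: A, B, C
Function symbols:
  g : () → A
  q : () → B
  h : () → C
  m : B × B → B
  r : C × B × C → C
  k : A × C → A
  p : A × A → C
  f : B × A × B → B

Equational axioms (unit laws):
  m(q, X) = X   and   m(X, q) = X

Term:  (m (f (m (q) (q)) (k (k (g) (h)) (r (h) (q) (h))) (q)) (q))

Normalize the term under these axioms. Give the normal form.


normal form = (f (q) (k (k (g) (h)) (r (h) (q) (h))) (q))

1. (m (f (m (q) (q)) (k (k (g) (h)) (r (h) (q) (h))) (q)) (q))  →  (f (m (q) (q)) (k (k (g) (h)) (r (h) (q) (h))) (q))
2. (f (m (q) (q)) (k (k (g) (h)) (r (h) (q) (h))) (q))  →  (f (q) (k (k (g) (h)) (r (h) (q) (h))) (q))


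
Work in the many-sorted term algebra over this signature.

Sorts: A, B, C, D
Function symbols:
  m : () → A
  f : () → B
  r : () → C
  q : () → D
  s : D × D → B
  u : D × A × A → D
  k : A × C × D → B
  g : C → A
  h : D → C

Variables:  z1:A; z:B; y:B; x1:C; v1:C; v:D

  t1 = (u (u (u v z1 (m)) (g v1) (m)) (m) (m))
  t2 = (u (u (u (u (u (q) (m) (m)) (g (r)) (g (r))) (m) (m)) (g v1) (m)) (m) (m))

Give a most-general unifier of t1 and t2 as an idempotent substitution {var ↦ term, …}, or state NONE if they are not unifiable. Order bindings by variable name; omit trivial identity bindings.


{v ↦ (u (u (q) (m) (m)) (g (r)) (g (r))), z1 ↦ (m)}


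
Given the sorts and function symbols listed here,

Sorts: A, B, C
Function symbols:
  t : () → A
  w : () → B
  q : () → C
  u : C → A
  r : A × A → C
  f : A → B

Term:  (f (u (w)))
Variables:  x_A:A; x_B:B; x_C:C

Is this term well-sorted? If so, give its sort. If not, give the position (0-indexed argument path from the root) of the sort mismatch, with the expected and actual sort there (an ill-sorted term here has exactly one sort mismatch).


ill-sorted at position [0, 0]: expected C, got B

    (w) : B
  (u (w)) : ✗ arg 0 at [0, 0] has sort B, expected C


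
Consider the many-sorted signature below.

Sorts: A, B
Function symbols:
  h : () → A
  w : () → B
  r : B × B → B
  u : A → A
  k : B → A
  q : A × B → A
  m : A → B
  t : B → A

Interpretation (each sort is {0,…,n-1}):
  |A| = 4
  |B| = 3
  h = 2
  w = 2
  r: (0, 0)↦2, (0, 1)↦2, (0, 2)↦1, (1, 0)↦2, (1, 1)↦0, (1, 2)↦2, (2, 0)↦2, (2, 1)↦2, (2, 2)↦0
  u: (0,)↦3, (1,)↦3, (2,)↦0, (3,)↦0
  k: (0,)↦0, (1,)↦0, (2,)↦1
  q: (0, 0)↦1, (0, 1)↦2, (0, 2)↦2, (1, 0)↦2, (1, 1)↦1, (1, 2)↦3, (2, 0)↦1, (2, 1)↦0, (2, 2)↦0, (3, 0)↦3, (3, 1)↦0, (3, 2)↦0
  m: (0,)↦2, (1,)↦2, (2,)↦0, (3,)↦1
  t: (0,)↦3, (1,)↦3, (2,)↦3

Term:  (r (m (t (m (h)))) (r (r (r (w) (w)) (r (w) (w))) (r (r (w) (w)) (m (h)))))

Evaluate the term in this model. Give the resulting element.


  h = 2
  (m (h)) = m(2,) = 0
  (t (m (h))) = t(0,) = 3
  (m (t (m (h)))) = m(3,) = 1
  w = 2
  w = 2
  (r (w) (w)) = r(2, 2) = 0
  w = 2
  w = 2
  (r (w) (w)) = r(2, 2) = 0
  (r (r (w) (w)) (r (w) (w))) = r(0, 0) = 2
  w = 2
  w = 2
  (r (w) (w)) = r(2, 2) = 0
  h = 2
  (m (h)) = m(2,) = 0
  (r (r (w) (w)) (m (h))) = r(0, 0) = 2
  (r (r (r (w) (w)) (r (w) (w))) (r (r (w) (w)) (m (h)))) = r(2, 2) = 0
  (r (m (t (m (h)))) (r (r (r (w) (w)) (r (w) (w))) (r (r (w) (w)) (m (h))))) = r(1, 0) = 2

value = 2


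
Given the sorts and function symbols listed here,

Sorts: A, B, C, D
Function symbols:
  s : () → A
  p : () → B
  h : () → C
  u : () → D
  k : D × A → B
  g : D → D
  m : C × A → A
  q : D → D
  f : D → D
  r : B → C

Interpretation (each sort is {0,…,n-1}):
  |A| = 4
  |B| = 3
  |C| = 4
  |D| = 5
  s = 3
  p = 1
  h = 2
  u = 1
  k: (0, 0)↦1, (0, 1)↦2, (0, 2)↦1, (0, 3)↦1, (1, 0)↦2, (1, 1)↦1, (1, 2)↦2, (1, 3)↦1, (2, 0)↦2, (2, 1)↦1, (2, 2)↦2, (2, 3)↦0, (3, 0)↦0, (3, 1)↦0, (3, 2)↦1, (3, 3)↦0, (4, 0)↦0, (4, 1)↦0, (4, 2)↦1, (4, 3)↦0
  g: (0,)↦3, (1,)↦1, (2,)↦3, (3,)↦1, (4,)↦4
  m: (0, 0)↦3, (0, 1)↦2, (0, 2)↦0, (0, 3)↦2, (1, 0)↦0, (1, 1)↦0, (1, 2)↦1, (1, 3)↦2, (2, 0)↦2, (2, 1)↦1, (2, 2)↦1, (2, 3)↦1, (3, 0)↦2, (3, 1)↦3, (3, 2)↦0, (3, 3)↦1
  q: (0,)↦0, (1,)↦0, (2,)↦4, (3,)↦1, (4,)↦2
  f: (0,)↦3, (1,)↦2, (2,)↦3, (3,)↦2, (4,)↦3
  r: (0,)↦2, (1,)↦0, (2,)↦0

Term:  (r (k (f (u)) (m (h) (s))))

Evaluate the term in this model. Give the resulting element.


  u = 1
  (f (u)) = f(1,) = 2
  h = 2
  s = 3
  (m (h) (s)) = m(2, 3) = 1
  (k (f (u)) (m (h) (s))) = k(2, 1) = 1
  (r (k (f (u)) (m (h) (s)))) = r(1,) = 0

value = 0


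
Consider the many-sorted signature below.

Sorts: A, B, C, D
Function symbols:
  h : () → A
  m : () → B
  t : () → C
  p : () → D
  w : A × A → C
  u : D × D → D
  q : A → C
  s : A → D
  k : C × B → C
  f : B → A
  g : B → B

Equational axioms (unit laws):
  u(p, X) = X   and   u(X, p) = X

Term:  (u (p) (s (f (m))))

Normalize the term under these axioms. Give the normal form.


normal form = (s (f (m)))

1. (u (p) (s (f (m))))  →  (s (f (m)))


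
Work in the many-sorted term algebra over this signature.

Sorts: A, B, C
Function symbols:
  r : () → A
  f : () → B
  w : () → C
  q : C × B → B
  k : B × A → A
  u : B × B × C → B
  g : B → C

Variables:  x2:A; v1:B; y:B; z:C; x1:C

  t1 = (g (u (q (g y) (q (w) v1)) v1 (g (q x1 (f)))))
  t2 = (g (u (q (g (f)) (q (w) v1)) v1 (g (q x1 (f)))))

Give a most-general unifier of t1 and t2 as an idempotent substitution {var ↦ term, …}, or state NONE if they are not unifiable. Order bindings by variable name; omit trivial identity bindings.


{y ↦ (f)}
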